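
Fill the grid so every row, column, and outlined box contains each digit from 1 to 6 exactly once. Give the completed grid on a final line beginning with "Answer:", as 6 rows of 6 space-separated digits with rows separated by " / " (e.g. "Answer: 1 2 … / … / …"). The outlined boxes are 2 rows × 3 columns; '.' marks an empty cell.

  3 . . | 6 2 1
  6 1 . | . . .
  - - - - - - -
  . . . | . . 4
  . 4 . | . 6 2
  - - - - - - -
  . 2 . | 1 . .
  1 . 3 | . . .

Step 1. [r4c1∈{5}] only 5 remains possible at r4c1, so r4c1=5.
Step 2. [r3c5∈{1,3,5}] across col 5, 1 lands solely at r3c5. So r3c5=1.
Step 3. [r2c3∈{2,4,5}] r2c3 is the only open cell in row 2 admitting 2. So r2c3=2.
Step 4. [r3c4∈{3,5}] in row 3, 5 fits only at r3c4. So r3c4=5.
Step 5. [r1c3∈{4,5}] 4 has one home in row 1: r1c3, so r1c3=4.
Step 6. [r5c3∈{5,6}] col 3 places 5 nowhere but r5c3. So r5c3=5.
Step 7. [r5c6∈{3,6}] row 5 places 6 nowhere but r5c6. So r5c6=6.
Step 8. [r2c6∈{3,5}] 3 has one home in col 6: r2c6. So r2c6=3.
Step 9. [r2c5∈{4,5}] across row 2, 5 lands solely at r2c5. So r2c5=5.
Step 10. [r6c5∈{4}] only 4 remains possible at r6c5 ⇒ r6c5=4.
Step 11. [r3c2∈{3,6}] across row 3, 3 lands solely at r3c2, so r3c2=3.
Step 12. [r5c1∈{4}] r5c1 is down to just 4, so r5c1=4.
Step 13. [r6c6∈{5}] r6c6 has the single candidate 5, so r6c6=5.
Step 14. [r3c1∈{2}] nothing but 2 survives at r3c1. So r3c1=2.
Step 15. [r2c4∈{4}] r2c4 has the single candidate 4. So r2c4=4.
Step 16. [r3c3∈{6}] r3c3 has the single candidate 6. So r3c3=6.
Step 17. [r4c3∈{1}] r4c3's peers cover all but 1, so r4c3=1.
Step 18. [r6c2∈{6}] r6c2's peers cover all but 6 ⇒ r6c2=6.
Step 19. [r6c4∈{2}] r6c4 has the single candidate 2 ⇒ r6c4=2.
Step 20. [r5c5∈{3}] nothing but 3 survives at r5c5. So r5c5=3.
Step 21. [r1c2∈{5}] r1c2's peers cover all but 5, so r1c2=5.
Step 22. [r4c4∈{3}] r4c4 is down to just 3 ⇒ r4c4=3.

Answer: 3 5 4 6 2 1 / 6 1 2 4 5 3 / 2 3 6 5 1 4 / 5 4 1 3 6 2 / 4 2 5 1 3 6 / 1 6 3 2 4 5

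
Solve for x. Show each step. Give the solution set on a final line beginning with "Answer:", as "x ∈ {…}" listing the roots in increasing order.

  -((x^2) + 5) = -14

Step 1. [-((x^2) + 5) = -14] LHS negated; negate both sides. So neg: (x^2) + 5 = 14.
Step 2. [(x^2) + 5 = 14] 5 comes off first (subtract 5). So sub: x^2 = 9.
Step 3. [x^2 = 9] LHS squared, RHS 9 ≥ 0: apply √ (±) ⇒ sqrt: x = 3 or -3.

Answer: x ∈ {-3, 3}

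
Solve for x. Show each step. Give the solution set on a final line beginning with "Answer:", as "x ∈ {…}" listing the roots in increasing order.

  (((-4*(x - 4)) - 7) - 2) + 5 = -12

Step 1. [(((-4*(x - 4)) - 7) - 2) + 5 = -12] subtract 5: x sits inside (… + 5) ⇒ sub: ((-4*(x - 4)) - 7) - 2 = -17.
Step 2. [((-4*(x - 4)) - 7) - 2 = -17] -2 is outermost — add 2 both sides ⇒ sub: (-4*(x - 4)) - 7 = -15.
Step 3. [(-4*(x - 4)) - 7 = -15] the outer -7 inverts by adding 7. So sub: -4*(x - 4) = -8.
Step 4. [-4*(x - 4) = -8] LHS = -4·(…); ÷-4 both sides. So div: x - 4 = 2.
Step 5. [x - 4 = 2] peel the -4: add 4 from each side, so sub: x = 6.

Answer: x ∈ {6}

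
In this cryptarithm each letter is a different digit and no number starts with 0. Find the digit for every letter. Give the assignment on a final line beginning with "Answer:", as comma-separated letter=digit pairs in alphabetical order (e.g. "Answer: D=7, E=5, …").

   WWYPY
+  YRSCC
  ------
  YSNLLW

Step 1. [col 1: Y + C ≡ W (mod 10)] no forcing yet in column 1 (carry-in 0); W=8 is free and consistent — try it ⇒ W=8.
Step 2. [col 1: Y + C ≡ W (mod 10)] several values work for Y in column 1 (Y + C ≡ W (mod 10), carry-in 0); try Y=1. So Y=1.
Step 3. [col 1: Y + C ≡ W (mod 10)] in column 1 we have Y+C≡W with carry-in 0; given Y=1, W=8 and digits 1,8 already taken and all letters distinct, that pins C to 7, so C=7.
Step 4. [col 2: P + C ≡ L (mod 10)] several values work for P in column 2 (P + C ≡ L (mod 10), carry-in 0); try P=5. So P=5.
Step 5. [col 2: P + C ≡ L (mod 10)] column 2: given P=5, C=7, carry-in 0, and digits 1,5,7,8 already taken and all letters distinct, P+C≡L (mod 10) forces L=2 ⇒ L=2.
Step 6. [col 3: Y + S ≡ L (mod 10)] from column 3 (Y=1, L=2, carry-in 1, digits 1,2,5,7,8 already taken and all letters distinct): S must equal 0 ⇒ S=0.
Step 7. [col 4: W + R ≡ N (mod 10)] column 4 reads W+R+carry(0)=N with W=8; with digits 0,1,2,5,7,8 already taken and all letters distinct, the only value for R is 6. So R=6.
Step 8. [col 4: W + R ≡ N (mod 10)] column 4 reads W+R+carry(0)=N with W=8, R=6; with digits 0,1,2,5,6,7,8 already taken and all letters distinct, the only value for N is 4 ⇒ N=4.

Answer: C=7, L=2, N=4, P=5, R=6, S=0, W=8, Y=1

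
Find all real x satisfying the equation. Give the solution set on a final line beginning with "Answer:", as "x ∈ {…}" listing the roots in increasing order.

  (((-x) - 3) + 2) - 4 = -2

Step 1. [(((-x) - 3) + 2) - 4 = -2] add 4: x sits inside (… - 4), so sub: ((-x) - 3) + 2 = 2.
Step 2. [((-x) - 3) + 2 = 2] the outer +2 inverts by subtracting 2, so sub: (-x) - 3 = 0.
Step 3. [(-x) - 3 = 0] the outer -3 inverts by adding 3 ⇒ sub: -x = 3.
Step 4. [-x = 3] flip signs both sides, so neg: x = -3.

Answer: x ∈ {-3}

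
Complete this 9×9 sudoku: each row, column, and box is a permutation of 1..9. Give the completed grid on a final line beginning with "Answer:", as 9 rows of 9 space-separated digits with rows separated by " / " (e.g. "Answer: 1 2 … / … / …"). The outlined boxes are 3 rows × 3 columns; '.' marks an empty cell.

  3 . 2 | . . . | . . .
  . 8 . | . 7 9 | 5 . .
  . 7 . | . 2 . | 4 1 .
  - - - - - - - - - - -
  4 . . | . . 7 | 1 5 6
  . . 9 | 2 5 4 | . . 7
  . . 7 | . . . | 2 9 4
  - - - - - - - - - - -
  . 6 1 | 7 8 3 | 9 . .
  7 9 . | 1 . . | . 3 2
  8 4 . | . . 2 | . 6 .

Step 1. [r1c7∈{6,7,8}] across col 7, 6 lands solely at r1c7 ⇒ r1c7=6.
Step 2. [r2c1∈{1,6}] across row 2, 1 lands solely at r2c1 ⇒ r2c1=1.
Step 3. [r1c2∈{5}] only 5 remains possible at r1c2. So r1c2=5.
Step 4. [r3c3∈{6}] r3c3 has the single candidate 6. So r3c3=6.
Step 5. [r2c4∈{3,4,6}] r2c4 is the only open cell in row 2 admitting 6 ⇒ r2c4=6.
Step 6. [r3c4∈{3,5,8}] 3 has one home in box 2: r3c4. So r3c4=3.
Step 7. [r9c4∈{5,9}] r9c4 is the only open cell in col 4 admitting 5. So r9c4=5.
Step 8. [r6c4∈{8}] r6c4 is down to just 8, so r6c4=8.
Step 9. [r5c2∈{1,3}] across row 5, 1 lands solely at r5c2 ⇒ r5c2=1.
Step 10. [r6c2∈{3}] r6c2 is down to just 3, so r6c2=3.
Step 11. [r8c5∈{4,6}] r8c5 is the only open cell in row 8 admitting 4, so r8c5=4.
Step 12. [r6c5∈{1,6}] in col 5, 6 fits only at r6c5 ⇒ r6c5=6.
Step 13. [r5c8∈{8}] nothing but 8 survives at r5c8 ⇒ r5c8=8.
Step 14. [r1c9∈{8,9}] across row 1, 9 lands solely at r1c9. So r1c9=9.
Step 15. [r1c6∈{1,8}] 8 has one home in row 1: r1c6, so r1c6=8.
Step 16. [r4c4∈{9}] r4c4 has the single candidate 9 ⇒ r4c4=9.
Step 17. [r7c9∈{5}] nothing but 5 survives at r7c9, so r7c9=5.
Step 18. [r2c3∈{4}] nothing but 4 survives at r2c3 ⇒ r2c3=4.
Step 19. [r9c5∈{9}] r9c5 has the single candidate 9. So r9c5=9.
Step 20. [r3c1∈{9}] r3c1 has the single candidate 9 ⇒ r3c1=9.
Step 21. [r5c7∈{3}] nothing but 3 survives at r5c7, so r5c7=3.
Step 22. [r9c9∈{1}] only 1 remains possible at r9c9. So r9c9=1.
Step 23. [r6c6∈{1}] r6c6 is down to just 1 ⇒ r6c6=1.
Step 24. [r7c1∈{2}] only 2 remains possible at r7c1 ⇒ r7c1=2.
Step 25. [r1c8∈{7}] r1c8 is down to just 7, so r1c8=7.
Step 26. [r5c1∈{6}] r5c1's peers cover all but 6 ⇒ r5c1=6.
Step 27. [r2c8∈{2}] nothing but 2 survives at r2c8 ⇒ r2c8=2.
Step 28. [r1c5∈{1}] r1c5 has the single candidate 1 ⇒ r1c5=1.
Step 29. [r9c3∈{3}] r9c3 has the single candidate 3 ⇒ r9c3=3.
Step 30. [r1c4∈{4}] nothing but 4 survives at r1c4 ⇒ r1c4=4.
Step 31. [r4c5∈{3}] r4c5 has the single candidate 3. So r4c5=3.
Step 32. [r8c3∈{5}] r8c3's peers cover all but 5 ⇒ r8c3=5.
Step 33. [r2c9∈{3}] r2c9 has the single candidate 3, so r2c9=3.
Step 34. [r8c6∈{6}] only 6 remains possible at r8c6. So r8c6=6.
Step 35. [r3c9∈{8}] nothing but 8 survives at r3c9, so r3c9=8.
Step 36. [r7c8∈{4}] r7c8 has the single candidate 4, so r7c8=4.
Step 37. [r3c6∈{5}] r3c6's peers cover all but 5, so r3c6=5.
Step 38. [r4c2∈{2}] nothing but 2 survives at r4c2, so r4c2=2.
Step 39. [r4c3∈{8}] only 8 remains possible at r4c3 ⇒ r4c3=8.
Step 40. [r8c7∈{8}] nothing but 8 survives at r8c7. So r8c7=8.
Step 41. [r9c7∈{7}] only 7 remains possible at r9c7, so r9c7=7.
Step 42. [r6c1∈{5}] r6c1 has the single candidate 5, so r6c1=5.

Answer: 3 5 2 4 1 8 6 7 9 / 1 8 4 6 7 9 5 2 3 / 9 7 6 3 2 5 4 1 8 / 4 2 8 9 3 7 1 5 6 / 6 1 9 2 5 4 3 8 7 / 5 3 7 8 6 1 2 9 4 / 2 6 1 7 8 3 9 4 5 / 7 9 5 1 4 6 8 3 2 / 8 4 3 5 9 2 7 6 1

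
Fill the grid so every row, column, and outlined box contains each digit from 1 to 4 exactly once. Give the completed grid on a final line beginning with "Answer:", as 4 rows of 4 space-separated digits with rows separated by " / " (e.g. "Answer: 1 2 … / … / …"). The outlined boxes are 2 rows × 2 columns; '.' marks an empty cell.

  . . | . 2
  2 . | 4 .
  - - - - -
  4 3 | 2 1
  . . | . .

Step 1. [r1c3∈{1,3}] across col 3, 1 lands solely at r1c3, so r1c3=1.
Step 2. [r4c1∈{1}] only 1 remains possible at r4c1 ⇒ r4c1=1.
Step 3. [r2c4∈{3}] r2c4's peers cover all but 3, so r2c4=3.
Step 4. [r4c4∈{4}] nothing but 4 survives at r4c4, so r4c4=4.
Step 5. [r1c2∈{4}] nothing but 4 survives at r1c2, so r1c2=4.
Step 6. [r2c2∈{1}] nothing but 1 survives at r2c2, so r2c2=1.
Step 7. [r1c1∈{3}] only 3 remains possible at r1c1 ⇒ r1c1=3.
Step 8. [r4c2∈{2}] r4c2's peers cover all but 2, so r4c2=2.
Step 9. [r4c3∈{3}] nothing but 3 survives at r4c3. So r4c3=3.

Answer: 3 4 1 2 / 2 1 4 3 / 4 3 2 1 / 1 2 3 4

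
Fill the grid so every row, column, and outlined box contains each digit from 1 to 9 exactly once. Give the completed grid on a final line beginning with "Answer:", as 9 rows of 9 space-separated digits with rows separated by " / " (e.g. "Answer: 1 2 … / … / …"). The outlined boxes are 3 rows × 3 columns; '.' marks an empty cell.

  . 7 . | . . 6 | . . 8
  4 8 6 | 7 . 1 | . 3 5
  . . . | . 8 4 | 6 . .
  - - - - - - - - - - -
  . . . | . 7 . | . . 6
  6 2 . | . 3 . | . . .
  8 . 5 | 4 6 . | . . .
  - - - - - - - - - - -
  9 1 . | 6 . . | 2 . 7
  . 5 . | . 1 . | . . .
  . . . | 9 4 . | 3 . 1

Step 1. [r2c7∈{9}] r2c7's peers cover all but 9 ⇒ r2c7=9.
Step 2. [r5c3∈{1,4,7,9}] across box 4, 7 lands solely at r5c3 ⇒ r5c3=7.
Step 3. [r3c9∈{2}] r3c9 is down to just 2. So r3c9=2.
Step 4. [r4c2∈{3,4,9}] 4 has one home in col 2: r4c2 ⇒ r4c2=4.
Step 5. [r7c5∈{5}] nothing but 5 survives at r7c5 ⇒ r7c5=5.
Step 6. [r9c8∈{5,6,8}] in row 9, 5 fits only at r9c8, so r9c8=5.
Step 7. [r8c8∈{4,6,8,9}] r8c8 is the only open cell in row 8 admitting 6 ⇒ r8c8=6.
Step 8. [r8c9∈{4,9}] r8c9 is the only open cell in row 8 admitting 9. So r8c9=9.
Step 9. [r6c7∈{1,7}] across col 7, 7 lands solely at r6c7. So r6c7=7.
Step 10. [r6c8∈{1,2,9}] r6c8 is the only open cell in row 6 admitting 1 ⇒ r6c8=1.
Step 11. [r6c6∈{2,9}] r6c6 is the only open cell in row 6 admitting 2, so r6c6=2.
Step 12. [r8c4∈{2,3,8}] 2 has one home in box 8: r8c4 ⇒ r8c4=2.
Step 13. [r6c2∈{3,9}] across row 6, 9 lands solely at r6c2 ⇒ r6c2=9.
Step 14. [r3c2∈{3}] r3c2 has the single candidate 3. So r3c2=3.
Step 15. [r3c4∈{5}] r3c4 is down to just 5 ⇒ r3c4=5.
Step 16. [r3c1∈{1}] r3c1 is down to just 1. So r3c1=1.
Step 17. [r1c8∈{4}] r1c8's peers cover all but 4. So r1c8=4.
Step 18. [r7c8∈{8}] r7c8's peers cover all but 8, so r7c8=8.
Step 19. [r7c6∈{3}] r7c6 has the single candidate 3. So r7c6=3.
Step 20. [r5c8∈{9}] only 9 remains possible at r5c8, so r5c8=9.
Step 21. [r4c3∈{1,3}] across col 3, 1 lands solely at r4c3, so r4c3=1.
Step 22. [r4c4∈{8}] nothing but 8 survives at r4c4 ⇒ r4c4=8.
Step 23. [r8c3∈{3,4,8}] in col 3, 3 fits only at r8c3. So r8c3=3.
Step 24. [r1c5∈{2,9}] col 5 places 9 nowhere but r1c5, so r1c5=9.
Step 25. [r8c6∈{7,8}] across row 8, 8 lands solely at r8c6 ⇒ r8c6=8.
Step 26. [r1c3∈{2}] nothing but 2 survives at r1c3, so r1c3=2.
Step 27. [r4c7∈{5}] nothing but 5 survives at r4c7, so r4c7=5.
Step 28. [r9c1∈{2,7}] across row 9, 2 lands solely at r9c1. So r9c1=2.
Step 29. [r8c7∈{4}] r8c7's peers cover all but 4 ⇒ r8c7=4.
Step 30. [r8c1∈{7}] r8c1's peers cover all but 7. So r8c1=7.
Step 31. [r9c3∈{8}] r9c3 has the single candidate 8. So r9c3=8.
Step 32. [r5c4∈{1}] r5c4 has the single candidate 1 ⇒ r5c4=1.
Step 33. [r2c5∈{2}] nothing but 2 survives at r2c5. So r2c5=2.
Step 34. [r4c8∈{2}] r4c8's peers cover all but 2 ⇒ r4c8=2.
Step 35. [r1c7∈{1}] only 1 remains possible at r1c7, so r1c7=1.
Step 36. [r5c7∈{8}] r5c7's peers cover all but 8. So r5c7=8.
Step 37. [r4c6∈{9}] r4c6's peers cover all but 9, so r4c6=9.
Step 38. [r1c1∈{5}] r1c1's peers cover all but 5. So r1c1=5.
Step 39. [r5c9∈{4}] nothing but 4 survives at r5c9, so r5c9=4.
Step 40. [r4c1∈{3}] only 3 remains possible at r4c1, so r4c1=3.
Step 41. [r3c3∈{9}] r3c3 is down to just 9 ⇒ r3c3=9.
Step 42. [r6c9∈{3}] r6c9 has the single candidate 3, so r6c9=3.
Step 43. [r5c6∈{5}] nothing but 5 survives at r5c6 ⇒ r5c6=5.
Step 44. [r9c6∈{7}] nothing but 7 survives at r9c6. So r9c6=7.
Step 45. [r9c2∈{6}] r9c2's peers cover all but 6 ⇒ r9c2=6.
Step 46. [r1c4∈{3}] r1c4 is down to just 3. So r1c4=3.
Step 47. [r3c8∈{7}] only 7 remains possible at r3c8 ⇒ r3c8=7.
Step 48. [r7c3∈{4}] nothing but 4 survives at r7c3. So r7c3=4.

Answer: 5 7 2 3 9 6 1 4 8 / 4 8 6 7 2 1 9 3 5 / 1 3 9 5 8 4 6 7 2 / 3 4 1 8 7 9 5 2 6 / 6 2 7 1 3 5 8 9 4 / 8 9 5 4 6 2 7 1 3 / 9 1 4 6 5 3 2 8 7 / 7 5 3 2 1 8 4 6 9 / 2 6 8 9 4 7 3 5 1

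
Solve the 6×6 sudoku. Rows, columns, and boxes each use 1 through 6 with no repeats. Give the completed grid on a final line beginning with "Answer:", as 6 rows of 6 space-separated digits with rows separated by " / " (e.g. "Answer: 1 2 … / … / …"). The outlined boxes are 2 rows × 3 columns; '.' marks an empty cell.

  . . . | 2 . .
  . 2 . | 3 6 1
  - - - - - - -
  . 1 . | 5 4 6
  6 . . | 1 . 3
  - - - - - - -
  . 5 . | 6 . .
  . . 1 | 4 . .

Step 1. [r5c6∈{2}] only 2 remains possible at r5c6. So r5c6=2.
Step 2. [r1c5∈{5}] r1c5's peers cover all but 5 ⇒ r1c5=5.
Step 3. [r4c3∈{2,4,5}] in row 4, 5 fits only at r4c3. So r4c3=5.
Step 4. [r2c3∈{4}] r2c3 is down to just 4. So r2c3=4.
Step 5. [r5c3∈{3}] r5c3's peers cover all but 3. So r5c3=3.
Step 6. [r3c1∈{2,3}] r3c1 is the only open cell in row 3 admitting 3, so r3c1=3.
Step 7. [r6c2∈{6}] nothing but 6 survives at r6c2, so r6c2=6.
Step 8. [r5c1∈{4}] only 4 remains possible at r5c1. So r5c1=4.
Step 9. [r6c5∈{3}] r6c5 is down to just 3. So r6c5=3.
Step 10. [r6c6∈{5}] only 5 remains possible at r6c6. So r6c6=5.
Step 11. [r2c1∈{5}] r2c1 has the single candidate 5 ⇒ r2c1=5.
Step 12. [r4c5∈{2}] r4c5's peers cover all but 2, so r4c5=2.
Step 13. [r1c1∈{1}] r1c1 has the single candidate 1 ⇒ r1c1=1.
Step 14. [r1c3∈{6}] r1c3's peers cover all but 6. So r1c3=6.
Step 15. [r3c3∈{2}] r3c3 has the single candidate 2 ⇒ r3c3=2.
Step 16. [r1c6∈{4}] only 4 remains possible at r1c6. So r1c6=4.
Step 17. [r1c2∈{3}] nothing but 3 survives at r1c2, so r1c2=3.
Step 18. [r6c1∈{2}] r6c1 is down to just 2 ⇒ r6c1=2.
Step 19. [r4c2∈{4}] r4c2 has the single candidate 4. So r4c2=4.
Step 20. [r5c5∈{1}] r5c5 has the single candidate 1 ⇒ r5c5=1.

Answer: 1 3 6 2 5 4 / 5 2 4 3 6 1 / 3 1 2 5 4 6 / 6 4 5 1 2 3 / 4 5 3 6 1 2 / 2 6 1 4 3 5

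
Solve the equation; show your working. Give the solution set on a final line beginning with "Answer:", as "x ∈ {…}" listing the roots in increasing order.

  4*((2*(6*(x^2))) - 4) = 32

Step 1. [4*((2*(6*(x^2))) - 4) = 32] 4·(inner) — divide through by 4 ⇒ div: (2*(6*(x^2))) - 4 = 8.
Step 2. [(2*(6*(x^2))) - 4 = 8] common factor 2 (LHS and 8) — divide through ⇒ factor: (6*(x^2)) - 2 = 4.
Step 3. [(6*(x^2)) - 2 = 4] -2 is outermost — add 2 both sides ⇒ sub: 6*(x^2) = 6.
Step 4. [6*(x^2) = 6] divide by the outer 6, so div: x^2 = 1.
Step 5. [x^2 = 1] √ both sides: 1 ≥ 0 gives two branches. So sqrt: x = 1 or -1.

Answer: x ∈ {-1, 1}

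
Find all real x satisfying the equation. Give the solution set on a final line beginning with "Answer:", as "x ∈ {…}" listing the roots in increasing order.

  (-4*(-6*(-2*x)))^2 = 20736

Step 1. [(-4*(-6*(-2*x)))^2 = 20736] 20736 ≥ 0, LHS is (·)² — take ±√. So sqrt: -4*(-6*(-2*x)) = 144 or -144.
Step 2. [-4*(-6*(-2*x)) = 144 or -144] divide by the outer -4, so div: -6*(-2*x) = -36 or 36.
Step 3. [-6*(-2*x) = -36 or 36] divide by the outer -6, so div: -2*x = 6 or -6.
Step 4. [-2*x = 6 or -6] leading coefficient -2: divide by -2. So div: x = -3 or 3.

Answer: x ∈ {-3, 3}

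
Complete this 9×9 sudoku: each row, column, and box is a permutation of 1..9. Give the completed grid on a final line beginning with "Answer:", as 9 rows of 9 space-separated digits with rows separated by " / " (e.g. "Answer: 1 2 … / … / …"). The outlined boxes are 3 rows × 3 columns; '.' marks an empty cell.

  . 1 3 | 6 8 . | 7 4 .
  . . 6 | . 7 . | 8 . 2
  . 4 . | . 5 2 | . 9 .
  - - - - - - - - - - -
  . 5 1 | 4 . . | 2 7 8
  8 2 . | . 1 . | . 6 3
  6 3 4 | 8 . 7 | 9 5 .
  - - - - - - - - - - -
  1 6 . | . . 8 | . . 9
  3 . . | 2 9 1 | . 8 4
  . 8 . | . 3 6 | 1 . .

Step 1. [r4c1∈{9}] r4c1 is down to just 9, so r4c1=9.
Step 2. [r9c9∈{5,7}] across col 9, 7 lands solely at r9c9 ⇒ r9c9=7.
Step 3. [r9c4∈{5}] r9c4 has the single candidate 5. So r9c4=5.
Step 4. [r2c8∈{1,3}] 1 has one home in col 8: r2c8. So r2c8=1.
Step 5. [r9c8∈{2}] r9c8 has the single candidate 2. So r9c8=2.
Step 6. [r3c7∈{3,6}] 3 has one home in box 3: r3c7 ⇒ r3c7=3.
Step 7. [r1c6∈{9}] r1c6 has the single candidate 9. So r1c6=9.
Step 8. [r5c3∈{7}] only 7 remains possible at r5c3. So r5c3=7.
Step 9. [r7c7∈{5}] r7c7 is down to just 5, so r7c7=5.
Step 10. [r1c1∈{2,5}] row 1 places 2 nowhere but r1c1, so r1c1=2.
Step 11. [r4c6∈{3}] only 3 remains possible at r4c6, so r4c6=3.
Step 12. [r2c4∈{3}] nothing but 3 survives at r2c4, so r2c4=3.
Step 13. [r2c2∈{9}] only 9 remains possible at r2c2 ⇒ r2c2=9.
Step 14. [r3c9∈{6}] nothing but 6 survives at r3c9, so r3c9=6.
Step 15. [r7c5∈{4}] r7c5's peers cover all but 4. So r7c5=4.
Step 16. [r3c1∈{7}] r3c1 is down to just 7. So r3c1=7.
Step 17. [r9c3∈{9}] r9c3's peers cover all but 9 ⇒ r9c3=9.
Step 18. [r1c9∈{5}] r1c9 has the single candidate 5. So r1c9=5.
Step 19. [r9c1∈{4}] r9c1 has the single candidate 4 ⇒ r9c1=4.
Step 20. [r5c7∈{4}] r5c7 is down to just 4, so r5c7=4.
Step 21. [r5c4∈{9}] only 9 remains possible at r5c4, so r5c4=9.
Step 22. [r2c6∈{4}] r2c6 is down to just 4 ⇒ r2c6=4.
Step 23. [r2c1∈{5}] nothing but 5 survives at r2c1. So r2c1=5.
Step 24. [r3c3∈{8}] r3c3's peers cover all but 8, so r3c3=8.
Step 25. [r7c3∈{2}] r7c3 is down to just 2, so r7c3=2.
Step 26. [r8c7∈{6}] nothing but 6 survives at r8c7 ⇒ r8c7=6.
Step 27. [r8c3∈{5}] nothing but 5 survives at r8c3, so r8c3=5.
Step 28. [r6c9∈{1}] nothing but 1 survives at r6c9. So r6c9=1.
Step 29. [r5c6∈{5}] r5c6 has the single candidate 5. So r5c6=5.
Step 30. [r8c2∈{7}] r8c2's peers cover all but 7, so r8c2=7.
Step 31. [r4c5∈{6}] r4c5 is down to just 6 ⇒ r4c5=6.
Step 32. [r7c8∈{3}] only 3 remains possible at r7c8 ⇒ r7c8=3.
Step 33. [r7c4∈{7}] only 7 remains possible at r7c4, so r7c4=7.
Step 34. [r3c4∈{1}] r3c4 is down to just 1. So r3c4=1.
Step 35. [r6c5∈{2}] r6c5 has the single candidate 2. So r6c5=2.

Answer: 2 1 3 6 8 9 7 4 5 / 5 9 6 3 7 4 8 1 2 / 7 4 8 1 5 2 3 9 6 / 9 5 1 4 6 3 2 7 8 / 8 2 7 9 1 5 4 6 3 / 6 3 4 8 2 7 9 5 1 / 1 6 2 7 4 8 5 3 9 / 3 7 5 2 9 1 6 8 4 / 4 8 9 5 3 6 1 2 7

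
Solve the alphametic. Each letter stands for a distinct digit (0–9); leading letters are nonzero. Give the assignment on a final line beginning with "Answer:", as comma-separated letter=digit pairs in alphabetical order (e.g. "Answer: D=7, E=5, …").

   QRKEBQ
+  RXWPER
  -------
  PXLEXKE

Step 1. [P] the sum has 7 digits but both addends have 6; that extra leading digit P is the final carry, namely 1, so P=1.
Step 2. [col 1: Q + R ≡ E (mod 10)] column 1 (Q + R ≡ E (mod 10), carry-in 0) doesn't pin R yet; pick R=5 and continue ⇒ R=5.
Step 3. [col 1: Q + R ≡ E (mod 10)] several values work for E in column 1 (Q + R ≡ E (mod 10), carry-in 0); try E=3, so E=3.
Step 4. [col 1: Q + R ≡ E (mod 10)] column 1: given R=5, E=3, carry-in 0, and digits 1,3,5 already taken and all letters distinct, Q+R≡E (mod 10) forces Q=8. So Q=8.
Step 5. [col 2: B + E ≡ K (mod 10)] no forcing yet in column 2 (carry-in 1); K=6 is free and consistent — try it, so K=6.
Step 6. [col 2: B + E ≡ K (mod 10)] from column 2 (E=3, K=6, carry-in 1, digits 1,3,5,6,8 already taken and all letters distinct): B must equal 2 ⇒ B=2.
Step 7. [col 3: E + P ≡ X (mod 10)] in column 3 we have E+P≡X with carry-in 0; given E=3, P=1 and digits 1,2,3,5,6,8 already taken and all letters distinct, that pins X to 4 ⇒ X=4.
Step 8. [col 4: K + W ≡ E (mod 10)] column 4: given K=6, E=3, carry-in 0, and digits 1,2,3,4,5,6,8 already taken and all letters distinct, K+W≡E (mod 10) forces W=7 ⇒ W=7.
Step 9. [col 5: R + X ≡ L (mod 10)] from column 5 (R=5, X=4, carry-in 1, digits 1,2,3,4,5,6,7,8 already taken and all letters distinct): L must equal 0 ⇒ L=0.

Answer: B=2, E=3, K=6, L=0, P=1, Q=8, R=5, W=7, X=4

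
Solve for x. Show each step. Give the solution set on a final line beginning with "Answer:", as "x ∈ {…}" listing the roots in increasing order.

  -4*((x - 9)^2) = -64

Step 1. [-4*((x - 9)^2) = -64] -4 out front; divide by -4, so div: (x - 9)^2 = 16.
Step 2. [(x - 9)^2 = 16] LHS squared, RHS 16 ≥ 0: apply √ (±), so sqrt: x - 9 = 4 or -4.
Step 3. [x - 9 = 4 or -4] 9 comes off first (add 9), so sub: x = 13 or 5.

Answer: x ∈ {5, 13}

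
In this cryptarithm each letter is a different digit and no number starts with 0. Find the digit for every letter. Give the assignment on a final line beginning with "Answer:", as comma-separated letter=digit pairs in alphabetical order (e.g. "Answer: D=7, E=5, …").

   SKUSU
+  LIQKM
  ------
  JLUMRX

Step 1. [col 1: U + M ≡ X (mod 10)] X=5 is one option consistent with column 1 (U + M ≡ X (mod 10), carry-in 0) — take it. So X=5.
Step 2. [col 1: U + M ≡ X (mod 10)] M=3 is one option consistent with column 1 (U + M ≡ X (mod 10), carry-in 0) — take it ⇒ M=3.
Step 3. [col 1: U + M ≡ X (mod 10)] column 1 reads U+M+carry(0)=X with M=3, X=5; with digits 3,5 already taken and all letters distinct, the only value for U is 2, so U=2.
Step 4. [col 2: S + K ≡ R (mod 10)] column 2 (S + K ≡ R (mod 10), carry-in 0) doesn't pin R yet; pick R=7 and continue. So R=7.
Step 5. [J] adding two 5-digit numbers gives at most 5+1 digits, and here it does — J is that final carry and must be 1. So J=1.
Step 6. [col 2: S + K ≡ R (mod 10)] column 2 (S + K ≡ R (mod 10), carry-in 0) doesn't pin S yet; pick S=9 and continue ⇒ S=9.
Step 7. [col 2: S + K ≡ R (mod 10)] column 2 reads S+K+carry(0)=R with S=9, R=7; with digits 1,2,3,5,7,9 already taken and all letters distinct, the only value for K is 8, so K=8.
Step 8. [col 3: U + Q ≡ M (mod 10)] column 3: given U=2, M=3, carry-in 1, and digits 1,2,3,5,7,8,9 already taken and all letters distinct, U+Q≡M (mod 10) forces Q=0 ⇒ Q=0.
Step 9. [col 4: K + I ≡ U (mod 10)] in column 4 we have K+I≡U with carry-in 0; given K=8, U=2 and digits 0,1,2,3,5,7,8,9 already taken and all letters distinct, that pins I to 4. So I=4.
Step 10. [col 5: S + L ≡ L (mod 10)] in column 5 we have S+L≡L with carry-in 1; given S=9 and digits 0,1,2,3,4,5,7,8,9 already taken and all letters distinct, that pins L to 6 ⇒ L=6.

Answer: I=4, J=1, K=8, L=6, M=3, Q=0, R=7, S=9, U=2, X=5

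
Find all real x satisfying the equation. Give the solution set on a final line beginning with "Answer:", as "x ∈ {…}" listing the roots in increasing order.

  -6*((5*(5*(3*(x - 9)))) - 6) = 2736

Step 1. [-6*((5*(5*(3*(x - 9)))) - 6) = 2736] LHS = -6·(…); ÷-6 both sides, so div: (5*(5*(3*(x - 9)))) - 6 = -456.
Step 2. [(5*(5*(3*(x - 9)))) - 6 = -456] the outer -6 inverts by adding 6, so sub: 5*(5*(3*(x - 9))) = -450.
Step 3. [5*(5*(3*(x - 9))) = -450] 5·(inner) — divide through by 5, so div: 5*(3*(x - 9)) = -90.
Step 4. [5*(3*(x - 9)) = -90] leading coefficient 5: divide by 5. So div: 3*(x - 9) = -18.
Step 5. [3*(x - 9) = -18] 3·(inner) — divide through by 3. So div: x - 9 = -6.
Step 6. [x - 9 = -6] add 9: x sits inside (… - 9). So sub: x = 3.

Answer: x ∈ {3}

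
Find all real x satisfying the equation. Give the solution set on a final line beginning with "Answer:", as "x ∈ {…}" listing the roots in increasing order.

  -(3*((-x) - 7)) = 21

Step 1. [-(3*((-x) - 7)) = 21] flip signs both sides. So neg: 3*((-x) - 7) = -21.
Step 2. [3*((-x) - 7) = -21] divide by the outer 3 ⇒ div: (-x) - 7 = -7.
Step 3. [(-x) - 7 = -7] the outer -7 inverts by adding 7 ⇒ sub: -x = 0.
Step 4. [-x = 0] leading − — multiply by −1 ⇒ neg: x = 0.

Answer: x ∈ {0}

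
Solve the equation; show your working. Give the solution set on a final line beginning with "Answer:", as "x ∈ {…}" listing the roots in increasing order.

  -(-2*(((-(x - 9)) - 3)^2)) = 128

Step 1. [-(-2*(((-(x - 9)) - 3)^2)) = 128] leading − — multiply by −1, so neg: -2*(((-(x - 9)) - 3)^2) = -128.
Step 2. [-2*(((-(x - 9)) - 3)^2) = -128] divide by the outer -2. So div: ((-(x - 9)) - 3)^2 = 64.
Step 3. [((-(x - 9)) - 3)^2 = 64] 64 ≥ 0, LHS is (·)² — take ±√, so sqrt: (-(x - 9)) - 3 = 8 or -8.
Step 4. [(-(x - 9)) - 3 = 8 or -8] 3 comes off first (add 3). So sub: -(x - 9) = 11 or -5.
Step 5. [-(x - 9) = 11 or -5] LHS negated; negate both sides ⇒ neg: x - 9 = -11 or 5.
Step 6. [x - 9 = -11 or 5] the outer -9 inverts by adding 9, so sub: x = -2 or 14.

Answer: x ∈ {-2, 14}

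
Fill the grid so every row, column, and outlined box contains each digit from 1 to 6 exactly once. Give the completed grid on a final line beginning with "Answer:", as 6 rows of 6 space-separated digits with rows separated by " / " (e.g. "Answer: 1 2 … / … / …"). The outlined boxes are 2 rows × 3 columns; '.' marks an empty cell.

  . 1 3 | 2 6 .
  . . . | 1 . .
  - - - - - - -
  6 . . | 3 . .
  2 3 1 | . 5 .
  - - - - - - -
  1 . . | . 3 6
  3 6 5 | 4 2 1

Step 1. [r2c5∈{4}] r2c5's peers cover all but 4, so r2c5=4.
Step 2. [r2c1∈{5}] only 5 remains possible at r2c1 ⇒ r2c1=5.
Step 3. [r3c3∈{4}] r3c3 has the single candidate 4. So r3c3=4.
Step 4. [r2c2∈{2}] r2c2 is down to just 2. So r2c2=2.
Step 5. [r1c1∈{4}] r1c1 has the single candidate 4. So r1c1=4.
Step 6. [r2c3∈{6}] only 6 remains possible at r2c3, so r2c3=6.
Step 7. [r5c3∈{2}] nothing but 2 survives at r5c3, so r5c3=2.
Step 8. [r4c6∈{4}] r4c6 is down to just 4 ⇒ r4c6=4.
Step 9. [r4c4∈{6}] r4c4 is down to just 6. So r4c4=6.
Step 10. [r3c6∈{2}] r3c6 has the single candidate 2. So r3c6=2.
Step 11. [r2c6∈{3}] only 3 remains possible at r2c6 ⇒ r2c6=3.
Step 12. [r3c2∈{5}] r3c2 is down to just 5 ⇒ r3c2=5.
Step 13. [r3c5∈{1}] r3c5 is down to just 1. So r3c5=1.
Step 14. [r5c2∈{4}] r5c2 has the single candidate 4. So r5c2=4.
Step 15. [r1c6∈{5}] only 5 remains possible at r1c6, so r1c6=5.
Step 16. [r5c4∈{5}] only 5 remains possible at r5c4. So r5c4=5.

Answer: 4 1 3 2 6 5 / 5 2 6 1 4 3 / 6 5 4 3 1 2 / 2 3 1 6 5 4 / 1 4 2 5 3 6 / 3 6 5 4 2 1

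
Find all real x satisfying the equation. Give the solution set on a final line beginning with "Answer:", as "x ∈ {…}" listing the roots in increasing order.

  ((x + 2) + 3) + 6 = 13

Step 1. [((x + 2) + 3) + 6 = 13] +6 is outermost — subtract 6 both sides. So sub: (x + 2) + 3 = 7.
Step 2. [(x + 2) + 3 = 7] 3 comes off first (subtract 3). So sub: x + 2 = 4.
Step 3. [x + 2 = 4] +2 is outermost — subtract 2 both sides. So sub: x = 2.

Answer: x ∈ {2}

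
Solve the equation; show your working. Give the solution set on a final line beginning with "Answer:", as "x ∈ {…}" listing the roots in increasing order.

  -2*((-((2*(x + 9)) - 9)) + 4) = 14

Step 1. [-2*((-((2*(x + 9)) - 9)) + 4) = 14] LHS = -2·(…); ÷-2 both sides ⇒ div: (-((2*(x + 9)) - 9)) + 4 = -7.
Step 2. [(-((2*(x + 9)) - 9)) + 4 = -7] peel the +4: subtract 4 from each side. So sub: -((2*(x + 9)) - 9) = -11.
Step 3. [-((2*(x + 9)) - 9) = -11] flip signs both sides. So neg: (2*(x + 9)) - 9 = 11.
Step 4. [(2*(x + 9)) - 9 = 11] add 9: x sits inside (… - 9). So sub: 2*(x + 9) = 20.
Step 5. [2*(x + 9) = 20] 2·(inner) — divide through by 2, so div: x + 9 = 10.
Step 6. [x + 9 = 10] the outer +9 inverts by subtracting 9 ⇒ sub: x = 1.

Answer: x ∈ {1}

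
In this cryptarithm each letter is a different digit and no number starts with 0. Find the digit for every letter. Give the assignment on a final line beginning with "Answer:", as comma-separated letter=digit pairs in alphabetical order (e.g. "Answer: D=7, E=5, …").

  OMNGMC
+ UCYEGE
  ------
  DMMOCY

Step 1. [col 1: C + E ≡ Y (mod 10)] several values work for Y in column 1 (C + E ≡ Y (mod 10), carry-in 0); try Y=2 ⇒ Y=2.
Step 2. [col 1: C + E ≡ Y (mod 10)] several values work for C in column 1 (C + E ≡ Y (mod 10), carry-in 0); try C=9. So C=9.
Step 3. [col 1: C + E ≡ Y (mod 10)] from column 1 (C=9, Y=2, carry-in 0, digits 2,9 already taken and all letters distinct): E must equal 3 ⇒ E=3.
Step 4. [col 2: M + G ≡ C (mod 10)] G=8 is one option consistent with column 2 (M + G ≡ C (mod 10), carry-in 1) — take it, so G=8.
Step 5. [col 2: M + G ≡ C (mod 10)] column 2: given G=8, C=9, carry-in 1, and digits 2,3,8,9 already taken and all letters distinct, M+G≡C (mod 10) forces M=0 ⇒ M=0.
Step 6. [col 3: G + E ≡ O (mod 10)] column 3 reads G+E+carry(0)=O with G=8, E=3; with digits 0,2,3,8,9 already taken and all letters distinct, the only value for O is 1 ⇒ O=1.
Step 7. [col 4: N + Y ≡ M (mod 10)] from column 4 (Y=2, M=0, carry-in 1, digits 0,1,2,3,8,9 already taken and all letters distinct): N must equal 7. So N=7.
Step 8. [col 6: O + U ≡ D (mod 10)] in column 6 we have O+U≡D with carry-in 1; given O=1 and digits 0,1,2,3,7,8,9 already taken and all letters distinct, that pins D to 6. So D=6.
Step 9. [col 6: O + U ≡ D (mod 10)] in column 6 we have O+U≡D with carry-in 1; given O=1, D=6 and digits 0,1,2,3,6,7,8,9 already taken and all letters distinct, that pins U to 4 ⇒ U=4.

Answer: C=9, D=6, E=3, G=8, M=0, N=7, O=1, U=4, Y=2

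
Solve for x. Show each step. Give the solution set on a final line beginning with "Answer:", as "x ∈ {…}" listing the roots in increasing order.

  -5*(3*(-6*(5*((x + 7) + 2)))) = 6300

Step 1. [-5*(3*(-6*(5*((x + 7) + 2)))) = 6300] -5 out front; divide by -5 ⇒ div: 3*(-6*(5*((x + 7) + 2))) = -1260.
Step 2. [3*(-6*(5*((x + 7) + 2))) = -1260] divide by the outer 3. So div: -6*(5*((x + 7) + 2)) = -420.
Step 3. [-6*(5*((x + 7) + 2)) = -420] LHS = -6·(…); ÷-6 both sides. So div: 5*((x + 7) + 2) = 70.
Step 4. [5*((x + 7) + 2) = 70] 5·(inner) — divide through by 5 ⇒ div: (x + 7) + 2 = 14.
Step 5. [(x + 7) + 2 = 14] +2 is outermost — subtract 2 both sides. So sub: x + 7 = 12.
Step 6. [x + 7 = 12] subtract 7: x sits inside (… + 7) ⇒ sub: x = 5.

Answer: x ∈ {5}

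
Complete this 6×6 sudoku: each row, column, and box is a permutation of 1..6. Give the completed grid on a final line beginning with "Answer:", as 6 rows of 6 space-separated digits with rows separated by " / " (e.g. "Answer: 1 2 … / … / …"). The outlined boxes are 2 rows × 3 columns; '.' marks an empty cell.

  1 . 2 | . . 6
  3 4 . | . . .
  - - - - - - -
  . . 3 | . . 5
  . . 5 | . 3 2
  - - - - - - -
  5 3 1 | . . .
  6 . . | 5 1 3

Step 1. [r2c5∈{2,5}] 5 has one home in row 2: r2c5. So r2c5=5.
Step 2. [r5c5∈{2,4,6}] col 5 places 2 nowhere but r5c5, so r5c5=2.
Step 3. [r3c5∈{4,6}] r3c5 is the only open cell in col 5 admitting 6, so r3c5=6.
Step 4. [r3c1∈{2,4}] col 1 places 2 nowhere but r3c1. So r3c1=2.
Step 5. [r3c4∈{1,4}] in row 3, 4 fits only at r3c4, so r3c4=4.
Step 6. [r4c4∈{1}] nothing but 1 survives at r4c4, so r4c4=1.
Step 7. [r1c4∈{3}] nothing but 3 survives at r1c4, so r1c4=3.
Step 8. [r4c1∈{4}] nothing but 4 survives at r4c1 ⇒ r4c1=4.
Step 9. [r4c2∈{6}] nothing but 6 survives at r4c2. So r4c2=6.
Step 10. [r2c6∈{1}] r2c6's peers cover all but 1 ⇒ r2c6=1.
Step 11. [r6c2∈{2}] r6c2 is down to just 2, so r6c2=2.
Step 12. [r2c4∈{2}] r2c4's peers cover all but 2 ⇒ r2c4=2.
Step 13. [r1c5∈{4}] r1c5 is down to just 4, so r1c5=4.
Step 14. [r6c3∈{4}] r6c3's peers cover all but 4 ⇒ r6c3=4.
Step 15. [r5c4∈{6}] r5c4 is down to just 6 ⇒ r5c4=6.
Step 16. [r5c6∈{4}] r5c6 has the single candidate 4 ⇒ r5c6=4.
Step 17. [r1c2∈{5}] r1c2 has the single candidate 5 ⇒ r1c2=5.
Step 18. [r2c3∈{6}] r2c3 has the single candidate 6 ⇒ r2c3=6.
Step 19. [r3c2∈{1}] r3c2 is down to just 1. So r3c2=1.

Answer: 1 5 2 3 4 6 / 3 4 6 2 5 1 / 2 1 3 4 6 5 / 4 6 5 1 3 2 / 5 3 1 6 2 4 / 6 2 4 5 1 3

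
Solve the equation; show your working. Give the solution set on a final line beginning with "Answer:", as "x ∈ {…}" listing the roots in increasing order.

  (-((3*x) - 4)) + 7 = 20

Step 1. [(-((3*x) - 4)) + 7 = 20] 7 comes off first (subtract 7). So sub: -((3*x) - 4) = 13.
Step 2. [-((3*x) - 4) = 13] flip signs both sides, so neg: (3*x) - 4 = -13.
Step 3. [(3*x) - 4 = -13] the outer -4 inverts by adding 4 ⇒ sub: 3*x = -9.
Step 4. [3*x = -9] divide by the outer 3. So div: x = -3.

Answer: x ∈ {-3}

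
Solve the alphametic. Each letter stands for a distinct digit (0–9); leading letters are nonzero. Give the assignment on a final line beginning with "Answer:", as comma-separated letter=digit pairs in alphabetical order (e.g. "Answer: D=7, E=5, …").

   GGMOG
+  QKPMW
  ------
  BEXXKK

Step 1. [col 1: G + W ≡ K (mod 10)] several values work for K in column 1 (G + W ≡ K (mod 10), carry-in 0); try K=7 ⇒ K=7.
Step 2. [B] adding two 5-digit numbers gives at most 5+1 digits, and here it does — B is that final carry and must be 1 ⇒ B=1.
Step 3. [col 1: G + W ≡ K (mod 10)] no forcing yet in column 1 (carry-in 0); W=5 is free and consistent — try it ⇒ W=5.
Step 4. [col 1: G + W ≡ K (mod 10)] column 1 reads G+W+carry(0)=K with W=5, K=7; with digits 1,5,7 already taken and all letters distinct, the only value for G is 2 ⇒ G=2.
Step 5. [col 2: O + M ≡ K (mod 10)] M=3 is one option consistent with column 2 (O + M ≡ K (mod 10), carry-in 0) — take it. So M=3.
Step 6. [col 2: O + M ≡ K (mod 10)] in column 2 we have O+M≡K with carry-in 0; given M=3, K=7 and digits 1,2,3,5,7 already taken and all letters distinct, that pins O to 4, so O=4.
Step 7. [col 3: M + P ≡ X (mod 10)] column 3 reads M+P+carry(0)=X with M=3; with digits 1,2,3,4,5,7 already taken and all letters distinct, the only value for X is 9, so X=9.
Step 8. [col 3: M + P ≡ X (mod 10)] in column 3 we have M+P≡X with carry-in 0; given M=3, X=9 and digits 1,2,3,4,5,7,9 already taken and all letters distinct, that pins P to 6, so P=6.
Step 9. [col 5: G + Q ≡ E (mod 10)] column 5: given G=2, carry-in 0, and digits 1,2,3,4,5,6,7,9 already taken and all letters distinct, G+Q≡E (mod 10) forces E=0. So E=0.
Step 10. [col 5: G + Q ≡ E (mod 10)] from column 5 (G=2, E=0, carry-in 0, digits 0,1,2,3,4,5,6,7,9 already taken and all letters distinct): Q must equal 8 ⇒ Q=8.

Answer: B=1, E=0, G=2, K=7, M=3, O=4, P=6, Q=8, W=5, X=9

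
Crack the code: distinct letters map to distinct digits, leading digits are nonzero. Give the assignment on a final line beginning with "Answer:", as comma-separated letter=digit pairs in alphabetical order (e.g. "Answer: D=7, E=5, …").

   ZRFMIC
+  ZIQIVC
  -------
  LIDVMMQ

Step 1. [col 1: C + C ≡ Q (mod 10)] C=9 is one option consistent with column 1 (C + C ≡ Q (mod 10), carry-in 0) — take it. So C=9.
Step 2. [col 1: C + C ≡ Q (mod 10)] column 1 reads C+C+carry(0)=Q with C=9; with digits 9 already taken and all letters distinct, the only value for Q is 8, so Q=8.
Step 3. [col 2: I + V ≡ M (mod 10)] no forcing yet in column 2 (carry-in 1); M=3 is free and consistent — try it ⇒ M=3.
Step 4. [col 2: I + V ≡ M (mod 10)] no forcing yet in column 2 (carry-in 1); I=0 is free and consistent — try it, so I=0.
Step 5. [L] adding two 6-digit numbers gives at most 6+1 digits, and here it does — L is that final carry and must be 1 ⇒ L=1.
Step 6. [col 2: I + V ≡ M (mod 10)] column 2: given I=0, M=3, carry-in 1, and digits 0,1,3,8,9 already taken and all letters distinct, I+V≡M (mod 10) forces V=2, so V=2.
Step 7. [col 4: F + Q ≡ V (mod 10)] column 4: given Q=8, V=2, carry-in 0, and digits 0,1,2,3,8,9 already taken and all letters distinct, F+Q≡V (mod 10) forces F=4 ⇒ F=4.
Step 8. [col 5: R + I ≡ D (mod 10)] no forcing yet in column 5 (carry-in 1); D=7 is free and consistent — try it. So D=7.
Step 9. [col 5: R + I ≡ D (mod 10)] from column 5 (I=0, D=7, carry-in 1, digits 0,1,2,3,4,7,8,9 already taken and all letters distinct): R must equal 6, so R=6.
Step 10. [col 6: Z + Z ≡ I (mod 10)] column 6 reads Z+Z+carry(0)=I with I=0; with digits 0,1,2,3,4,6,7,8,9 already taken and all letters distinct, the only value for Z is 5 ⇒ Z=5.

Answer: C=9, D=7, F=4, I=0, L=1, M=3, Q=8, R=6, V=2, Z=5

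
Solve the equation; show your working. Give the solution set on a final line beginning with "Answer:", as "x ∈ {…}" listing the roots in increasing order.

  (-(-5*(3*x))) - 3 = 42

Step 1. [(-(-5*(3*x))) - 3 = 42] -3 is outermost — add 3 both sides. So sub: -(-5*(3*x)) = 45.
Step 2. [-(-5*(3*x)) = 45] LHS negated; negate both sides ⇒ neg: -5*(3*x) = -45.
Step 3. [-5*(3*x) = -45] -5 out front; divide by -5, so div: 3*x = 9.
Step 4. [3*x = 9] leading coefficient 3: divide by 3, so div: x = 3.

Answer: x ∈ {3}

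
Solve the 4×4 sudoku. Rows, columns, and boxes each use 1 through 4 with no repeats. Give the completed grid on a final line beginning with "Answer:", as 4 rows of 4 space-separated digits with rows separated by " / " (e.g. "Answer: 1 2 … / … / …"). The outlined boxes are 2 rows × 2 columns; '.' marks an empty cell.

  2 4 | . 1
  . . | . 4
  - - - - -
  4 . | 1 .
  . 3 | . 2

Step 1. [r2c1∈{1,3}] across col 1, 3 lands solely at r2c1 ⇒ r2c1=3.
Step 2. [r4c1∈{1}] nothing but 1 survives at r4c1, so r4c1=1.
Step 3. [r2c2∈{1}] r2c2 has the single candidate 1 ⇒ r2c2=1.
Step 4. [r4c3∈{4}] r4c3's peers cover all but 4, so r4c3=4.
Step 5. [r2c3∈{2}] only 2 remains possible at r2c3, so r2c3=2.
Step 6. [r1c3∈{3}] only 3 remains possible at r1c3 ⇒ r1c3=3.
Step 7. [r3c2∈{2}] nothing but 2 survives at r3c2. So r3c2=2.
Step 8. [r3c4∈{3}] r3c4 is down to just 3 ⇒ r3c4=3.

Answer: 2 4 3 1 / 3 1 2 4 / 4 2 1 3 / 1 3 4 2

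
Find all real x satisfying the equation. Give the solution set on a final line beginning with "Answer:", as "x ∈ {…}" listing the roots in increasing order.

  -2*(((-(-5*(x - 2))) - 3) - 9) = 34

Step 1. [-2*(((-(-5*(x - 2))) - 3) - 9) = 34] leading coefficient -2: divide by -2. So div: ((-(-5*(x - 2))) - 3) - 9 = -17.
Step 2. [((-(-5*(x - 2))) - 3) - 9 = -17] peel the -9: add 9 from each side, so sub: (-(-5*(x - 2))) - 3 = -8.
Step 3. [(-(-5*(x - 2))) - 3 = -8] -3 is outermost — add 3 both sides ⇒ sub: -(-5*(x - 2)) = -5.
Step 4. [-(-5*(x - 2)) = -5] leading − — multiply by −1, so neg: -5*(x - 2) = 5.
Step 5. [-5*(x - 2) = 5] -5 out front; divide by -5 ⇒ div: x - 2 = -1.
Step 6. [x - 2 = -1] the outer -2 inverts by adding 2, so sub: x = 1.

Answer: x ∈ {1}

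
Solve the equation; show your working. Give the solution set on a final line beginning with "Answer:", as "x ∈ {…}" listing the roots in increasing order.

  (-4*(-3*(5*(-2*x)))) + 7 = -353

Step 1. [(-4*(-3*(5*(-2*x)))) + 7 = -353] subtract 7: x sits inside (… + 7), so sub: -4*(-3*(5*(-2*x))) = -360.
Step 2. [-4*(-3*(5*(-2*x))) = -360] LHS = -4·(…); ÷-4 both sides, so div: -3*(5*(-2*x)) = 90.
Step 3. [-3*(5*(-2*x)) = 90] divide by the outer -3. So div: 5*(-2*x) = -30.
Step 4. [5*(-2*x) = -30] LHS = 5·(…); ÷5 both sides. So div: -2*x = -6.
Step 5. [-2*x = -6] -2 out front; divide by -2 ⇒ div: x = 3.

Answer: x ∈ {3}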